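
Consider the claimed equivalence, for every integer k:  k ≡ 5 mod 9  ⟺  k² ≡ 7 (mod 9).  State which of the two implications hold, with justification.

[⇐] This fails: take k = 4. Then 4² = 16 ≡ 7 (mod 9), yet 4 ≡ 4 (mod 9), not 5.

[⇒] Suppose k ≡ 5 mod 9. Write k = 9j + 5. Then (9j + 5)² = 81j² + 90j + 25 = 9(9j² + 10j + 2) + 7, so k² ≡ 7 (mod 9).

Only the forward direction holds.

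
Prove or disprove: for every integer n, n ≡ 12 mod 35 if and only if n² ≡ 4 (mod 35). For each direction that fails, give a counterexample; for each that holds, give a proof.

Forward direction. Suppose n ≡ 12 mod 35. Write n = 35j + 12. Then (35j + 12)² = 1225j² + 840j + 144 = 35(35j² + 24j + 4) + 4, so n² ≡ 4 (mod 35).

Converse. This fails: take n = 2. Then 2² = 4 ≡ 4 (mod 35), yet 2 ≡ 2 (mod 35), not 12.

Only the forward implication holds.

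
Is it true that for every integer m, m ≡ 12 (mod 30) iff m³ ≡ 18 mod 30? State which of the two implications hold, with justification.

The biconditional holds.

(←) Suppose m³ ≡ 18 (mod 30). The only residue r in {0, …, 29} with r³ ≡ 18 (mod 30) is r = 12, so m ≡ 12 (mod 30).

(→) Suppose m ≡ 12 (mod 30). Write m = 30j + 12. Then (30j + 12)³ = 27000j³ + 32400j² + 12960j + 1728 = 30(900j³ + 1080j² + 432j + 57) + 18, so m³ ≡ 18 (mod 30).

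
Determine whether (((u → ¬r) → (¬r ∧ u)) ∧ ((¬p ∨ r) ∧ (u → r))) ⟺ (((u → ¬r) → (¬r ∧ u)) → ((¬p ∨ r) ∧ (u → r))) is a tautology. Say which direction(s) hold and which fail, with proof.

(⇒) holds; (⇐) fails.

(←) This fails. Under p = F, r = F, u = F, the left side is false but the right side is true.

(→) Assume the antecedent. If p is true, the antecedent forces (p = T, r = T, u = T), and the consequent holds there. If p is false, the antecedent forces (p = F, r = T, u = T), and the consequent holds there. Either way the consequent holds.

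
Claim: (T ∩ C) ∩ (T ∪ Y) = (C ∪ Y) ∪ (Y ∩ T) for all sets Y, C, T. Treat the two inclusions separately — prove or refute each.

(⊆) Let x ∈ (T ∩ C) ∩ (T ∪ Y). Then either x ∈ C ∩ T and x ∉ Y; or x ∈ Y ∩ C ∩ T. In each case x ∈ (C ∪ Y) ∪ (Y ∩ T), so (T ∩ C) ∩ (T ∪ Y) ⊆ (C ∪ Y) ∪ (Y ∩ T).

(⊇) This inclusion fails. Take Y = {1}, C = ∅, T = ∅; then 1 ∈ (C ∪ Y) ∪ (Y ∩ T) but 1 ∉ (T ∩ C) ∩ (T ∪ Y).

Only the forward inclusion holds.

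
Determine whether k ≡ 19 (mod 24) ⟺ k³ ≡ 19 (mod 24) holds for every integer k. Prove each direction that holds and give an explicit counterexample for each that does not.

(⟹) Suppose k ≡ 19 (mod 24). Write k = 24j + 19. Then (24j + 19)³ = 13824j³ + 32832j² + 25992j + 6859 = 24(576j³ + 1368j² + 1083j + 285) + 19, so k³ ≡ 19 (mod 24).

(⟸) Conversely, suppose k³ ≡ 19 (mod 24). The only residue r in {0, …, 23} with r³ ≡ 19 (mod 24) is r = 19, so k ≡ 19 (mod 24).

Equivalent; both directions hold.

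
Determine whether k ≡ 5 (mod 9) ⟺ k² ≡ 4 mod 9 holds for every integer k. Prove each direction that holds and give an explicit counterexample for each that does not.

(→) This fails: take k = 5. Then 5 ≡ 5 (mod 9), but 5² = 25 ≡ 7 (mod 9), not 4.

(←) This fails: take k = 2. Then 2² = 4 ≡ 4 (mod 9), yet 2 ≡ 2 (mod 9), not 5.

Neither implication holds.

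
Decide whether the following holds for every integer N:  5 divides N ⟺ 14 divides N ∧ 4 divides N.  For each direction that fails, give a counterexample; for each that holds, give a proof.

Both directions fail.

(⟹) This fails: take N = 5. Certainly 5 ∣ 5, but 14 ∤ 5.

(⟸) This fails: take N = 28. Both 14 ∣ 28 and 4 ∣ 28, yet 28 is not a multiple of 5 (since 28 = 5·5 + 3), so 5 ∤ 28.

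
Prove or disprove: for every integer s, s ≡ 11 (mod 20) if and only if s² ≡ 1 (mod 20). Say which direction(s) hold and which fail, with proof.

Only the forward implication holds.

Forward direction. Suppose s ≡ 11 (mod 20). Write s = 20j + 11. Then (20j + 11)² = 400j² + 440j + 121 = 20(20j² + 22j + 6) + 1, so s² ≡ 1 (mod 20).

Converse. This fails: take s = 1. Then 1² = 1 ≡ 1 (mod 20), yet 1 ≡ 1 (mod 20), not 11.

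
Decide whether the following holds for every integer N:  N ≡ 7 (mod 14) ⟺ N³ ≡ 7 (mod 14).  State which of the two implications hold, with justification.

Forward direction. Suppose N ≡ 7 (mod 14). Write N = 14j + 7. Then (14j + 7)³ = 2744j³ + 4116j² + 2058j + 343 = 14(196j³ + 294j² + 147j + 24) + 7, so N³ ≡ 7 (mod 14).

Converse. Suppose N³ ≡ 7 (mod 14). The only residue r in {0, …, 13} with r³ ≡ 7 (mod 14) is r = 7, so N ≡ 7 (mod 14).

Both directions hold.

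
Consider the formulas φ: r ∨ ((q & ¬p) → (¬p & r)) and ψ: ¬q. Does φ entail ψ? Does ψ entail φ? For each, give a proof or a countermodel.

Not equivalent: only (⇐) holds.

(⇒) This fails. Under q = T, r = T, p = F, the left side is true but the right side is false.

(⇐) Assume the antecedent. If q is true, the antecedent cannot hold. If q is false, r ∨ ((q & ¬p) → (¬p & r)) reduces to true regardless of the other variables. Either way r ∨ ((q & ¬p) → (¬p & r)) holds.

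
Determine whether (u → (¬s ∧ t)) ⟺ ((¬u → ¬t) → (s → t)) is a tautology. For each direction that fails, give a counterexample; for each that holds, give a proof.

Neither implication holds.

(⟹) This fails. Under t = F, s = T, u = F, the left side is true but the right side is false.

(⟸) This fails. Under t = F, s = F, u = T, the left side is false but the right side is true.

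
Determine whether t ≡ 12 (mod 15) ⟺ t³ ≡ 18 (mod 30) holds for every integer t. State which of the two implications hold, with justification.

Only the converse holds.

[⇐] The residues r modulo 30 with r³ ≡ 18 (mod 30) are exactly {12}, and each is ≡ 12 (mod 15).

[⇒] This fails: take t = 27. Then 27 ≡ 12 (mod 15), but 27³ = 19683 ≡ 3 (mod 30), not 18.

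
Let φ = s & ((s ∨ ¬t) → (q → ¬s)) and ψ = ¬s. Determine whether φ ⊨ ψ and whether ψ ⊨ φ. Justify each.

Forward direction. This fails. Under s = T, q = F, t = F, the left side is true but the right side is false.

Converse. This fails. Under s = F, q = F, t = F, the left side is false but the right side is true.

Neither implication holds.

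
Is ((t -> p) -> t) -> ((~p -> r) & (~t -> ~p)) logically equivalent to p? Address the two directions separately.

(⇒) fails; (⇐) holds.

Forward direction. This fails. Under p = F, r = F, t = F, the left side is true but the right side is false.

Converse. Assume the antecedent. If p is true, the consequent reduces to true regardless of the other variables. If p is false, the antecedent cannot hold. Either way the consequent holds.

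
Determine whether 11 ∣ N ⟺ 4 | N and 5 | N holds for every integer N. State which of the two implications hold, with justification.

Forward direction. This fails: take N = 11. Certainly 11 ∣ 11, but 4 ∤ 11.

Converse. This fails: take N = 20. Both 4 ∣ 20 and 5 ∣ 20, yet 20 is not a multiple of 11 (since 20 = 1·11 + 9), so 11 ∤ 20.

Both directions fail.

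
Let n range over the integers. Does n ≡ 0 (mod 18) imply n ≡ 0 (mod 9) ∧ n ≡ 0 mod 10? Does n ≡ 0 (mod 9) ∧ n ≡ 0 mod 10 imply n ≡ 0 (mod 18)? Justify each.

(⇐) If n ≡ 0 (mod 9) and n ≡ 0 (mod 10), then by the Chinese remainder theorem n ≡ 0 (mod 90). Since 0 ≡ 0 (mod 18) and 18 ∣ 90, we get n ≡ 0 (mod 18).

(⇒) This fails: n = 36 gives 36 ≡ 0 (mod 18) but 36 ≡ 6 (mod 10), so the conjunction on the right does not hold.

The forward direction fails; the converse holds.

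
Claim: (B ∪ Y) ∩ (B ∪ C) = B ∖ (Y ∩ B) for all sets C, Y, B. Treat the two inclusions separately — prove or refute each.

Forward inclusion. This inclusion fails. Take C = {1}, Y = {1}, B = ∅; then 1 ∈ (B ∪ Y) ∩ (B ∪ C) but 1 ∉ B ∖ (Y ∩ B).

Reverse inclusion. Let x ∈ B ∖ (Y ∩ B). Then either x ∈ B and x ∉ C, Y; or x ∈ C ∩ B and x ∉ Y. In each case x ∈ (B ∪ Y) ∩ (B ∪ C), so B ∖ (Y ∩ B) ⊆ (B ∪ Y) ∩ (B ∪ C).

The sets are not equal: only the reverse inclusion holds.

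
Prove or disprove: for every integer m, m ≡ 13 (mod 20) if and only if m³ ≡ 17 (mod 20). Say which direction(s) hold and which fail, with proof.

Converse. Suppose m³ ≡ 17 (mod 20). The only residue r in {0, …, 19} with r³ ≡ 17 (mod 20) is r = 13, so m ≡ 13 (mod 20).

Forward direction. Suppose m ≡ 13 (mod 20). Write m = 20j + 13. Then (20j + 13)³ = 8000j³ + 15600j² + 10140j + 2197 = 20(400j³ + 780j² + 507j + 109) + 17, so m³ ≡ 17 (mod 20).

Both directions hold; the statement is true.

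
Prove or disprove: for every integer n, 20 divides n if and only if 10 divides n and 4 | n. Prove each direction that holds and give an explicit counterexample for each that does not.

The biconditional holds.

(⟹) If 20 ∣ n, write n = 20q. Since 20 = 2·10, n = 10·(2q), so 10 ∣ n; and since 20 = 5·4, n = 4·(5q), so 4 ∣ n.

(⟸) Suppose 10 ∣ n and 4 ∣ n. Any common multiple of 10 and 4 is a multiple of their lcm; here lcm(10, 4) = 10·4/gcd(10, 4) = 40/2 = 20, so 20 ∣ n.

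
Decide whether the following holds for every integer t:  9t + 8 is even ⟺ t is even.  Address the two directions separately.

Both directions hold.

(⟸) Suppose t is even; write t = 2j. Then 9t + 8 = 9·(2j) + 8 = 2·9j + 8, which is even.

(⟹) Suppose 9t + 8 is even. Since 9 is odd, 9t and t have the same parity, so 9t + 8 ≡ t + 8 (mod 2). As 8 is even, 9t + 8 is even exactly when t is even. Thus t is even.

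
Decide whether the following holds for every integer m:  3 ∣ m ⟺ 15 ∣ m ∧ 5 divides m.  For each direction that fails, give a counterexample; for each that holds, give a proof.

(←) Suppose 15 ∣ m and 5 ∣ m. Any common multiple of 15 and 5 is a multiple of their lcm; here lcm(15, 5) = 15·5/gcd(15, 5) = 75/5 = 15, so 15 ∣ m. Since 3 ∣ 15, it follows that 3 ∣ m.

(→) This fails: take m = 3. Certainly 3 ∣ 3, but 15 ∤ 3.

(⇒) fails; (⇐) holds.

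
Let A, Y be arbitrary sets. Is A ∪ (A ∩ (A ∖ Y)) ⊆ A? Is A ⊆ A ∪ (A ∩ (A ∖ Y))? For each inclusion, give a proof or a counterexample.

Both inclusions hold; the sets are equal.

(⟹) Let x ∈ A ∪ (A ∩ (A ∖ Y)). Then either x ∈ A and x ∉ Y; or x ∈ A ∩ Y. In each case x ∈ A, so A ∪ (A ∩ (A ∖ Y)) ⊆ A.

(⟸) Let x ∈ A. Then either x ∈ A and x ∉ Y; or x ∈ A ∩ Y. In each case x ∈ A ∪ (A ∩ (A ∖ Y)), so A ⊆ A ∪ (A ∩ (A ∖ Y)).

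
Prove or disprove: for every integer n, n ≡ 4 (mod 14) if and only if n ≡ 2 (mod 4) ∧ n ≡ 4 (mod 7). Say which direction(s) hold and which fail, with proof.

Only the converse holds.

(⟹) This fails: n = 4 gives 4 ≡ 4 (mod 14) but 4 ≡ 0 (mod 4), so the conjunction on the right does not hold.

(⟸) Conversely, if n ≡ 2 (mod 4) and n ≡ 4 (mod 7), then by the Chinese remainder theorem n ≡ 18 (mod 28). Since 18 ≡ 4 (mod 14) and 14 ∣ 28, we get n ≡ 4 (mod 14).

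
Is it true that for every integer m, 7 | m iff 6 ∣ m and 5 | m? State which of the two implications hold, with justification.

[⇒] This fails: take m = 7. Certainly 7 ∣ 7, but 6 ∤ 7.

[⇐] This fails: take m = 30. Both 6 ∣ 30 and 5 ∣ 30, yet 30 is not a multiple of 7 (since 30 = 4·7 + 2), so 7 ∤ 30.

Neither implication holds.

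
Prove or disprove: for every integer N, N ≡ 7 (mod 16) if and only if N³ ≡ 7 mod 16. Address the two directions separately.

(⇒) Suppose N ≡ 7 (mod 16). Write N = 16j + 7. Then (16j + 7)³ = 4096j³ + 5376j² + 2352j + 343 = 16(256j³ + 336j² + 147j + 21) + 7, so N³ ≡ 7 (mod 16).

(⇐) Conversely, suppose N³ ≡ 7 (mod 16). The only residue r in {0, …, 15} with r³ ≡ 7 (mod 16) is r = 7, so N ≡ 7 (mod 16).

Both directions hold.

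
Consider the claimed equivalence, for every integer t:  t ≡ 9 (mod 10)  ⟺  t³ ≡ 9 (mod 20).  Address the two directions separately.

Forward direction. This fails: take t = 19. Then 19 ≡ 9 (mod 10), but 19³ = 6859 ≡ 19 (mod 20), not 9.

Converse. The residues r modulo 20 with r³ ≡ 9 (mod 20) are exactly {9}, and each is ≡ 9 (mod 10).

Only the reverse direction holds.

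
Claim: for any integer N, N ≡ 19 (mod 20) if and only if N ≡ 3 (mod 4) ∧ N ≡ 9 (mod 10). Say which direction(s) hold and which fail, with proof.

Both directions hold; the statement is true.

(⟹) Suppose N ≡ 19 (mod 20); write N = 20j + 19. Since 4 ∣ 20, reducing mod 4 gives N ≡ 19 ≡ 3 (mod 4); since 10 ∣ 20, reducing mod 10 gives N ≡ 19 ≡ 9 (mod 10).

(⟸) Conversely, if N ≡ 3 (mod 4) and N ≡ 9 (mod 10), then by the Chinese remainder theorem N ≡ 19 (mod 20). This is exactly N ≡ 19 (mod 20).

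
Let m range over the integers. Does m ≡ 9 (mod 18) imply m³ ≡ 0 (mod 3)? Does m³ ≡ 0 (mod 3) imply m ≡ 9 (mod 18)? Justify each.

Only the forward direction holds.

(⟹) Suppose m ≡ 9 (mod 18). Then m³ ≡ 9³ = 729 (mod 18), and since 3 ∣ 18, also m³ ≡ 0 (mod 3).

(⟸) This fails: take m = 0. Then 0³ = 0 ≡ 0 (mod 3), yet 0 ≡ 0 (mod 18), not 9.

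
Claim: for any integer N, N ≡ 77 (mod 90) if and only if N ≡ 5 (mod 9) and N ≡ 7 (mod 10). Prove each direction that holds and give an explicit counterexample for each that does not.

The biconditional holds.

Forward direction. Suppose N ≡ 77 (mod 90); write N = 90j + 77. Since 9 ∣ 90, reducing mod 9 gives N ≡ 77 ≡ 5 (mod 9); since 10 ∣ 90, reducing mod 10 gives N ≡ 77 ≡ 7 (mod 10).

Converse. If N ≡ 5 (mod 9) and N ≡ 7 (mod 10), then by the Chinese remainder theorem N ≡ 77 (mod 90). This is exactly N ≡ 77 (mod 90).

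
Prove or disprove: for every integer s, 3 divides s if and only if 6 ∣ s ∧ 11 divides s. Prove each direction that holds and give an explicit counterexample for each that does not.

Only the converse holds.

Forward direction. This fails: take s = 3. Certainly 3 ∣ 3, but 6 ∤ 3.

Converse. Suppose 6 ∣ s and 11 ∣ s. Any common multiple of 6 and 11 is a multiple of their lcm; here gcd(6, 11) = 1, so lcm(6, 11) = 6·11 = 66, so 66 ∣ s. Since 3 ∣ 66, it follows that 3 ∣ s.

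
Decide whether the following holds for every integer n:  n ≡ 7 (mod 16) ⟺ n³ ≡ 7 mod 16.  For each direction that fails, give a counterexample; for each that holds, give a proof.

[⇒] Suppose n ≡ 7 (mod 16). Write n = 16j + 7. Then (16j + 7)³ = 4096j³ + 5376j² + 2352j + 343 = 16(256j³ + 336j² + 147j + 21) + 7, so n³ ≡ 7 (mod 16).

[⇐] Conversely, suppose n³ ≡ 7 (mod 16). The only residue r in {0, …, 15} with r³ ≡ 7 (mod 16) is r = 7, so n ≡ 7 (mod 16).

Both directions hold; the statement is true.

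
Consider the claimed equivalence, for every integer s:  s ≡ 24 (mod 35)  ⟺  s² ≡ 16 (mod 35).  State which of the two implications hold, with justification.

[⇒] Suppose s ≡ 24 (mod 35). Write s = 35j + 24. Then (35j + 24)² = 1225j² + 1680j + 576 = 35(35j² + 48j + 16) + 16, so s² ≡ 16 (mod 35).

[⇐] This fails: take s = 4. Then 4² = 16 ≡ 16 (mod 35), yet 4 ≡ 4 (mod 35), not 24.

Only the forward implication holds.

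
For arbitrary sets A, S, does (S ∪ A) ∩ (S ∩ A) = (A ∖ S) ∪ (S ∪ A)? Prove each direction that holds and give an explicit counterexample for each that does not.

The sets are not equal: only the forward inclusion holds.

Forward inclusion. Let x ∈ (S ∪ A) ∩ (S ∩ A). Then x ∈ A ∩ S, from which x ∈ (A ∖ S) ∪ (S ∪ A).

Reverse inclusion. This inclusion fails. Take A = {1}, S = ∅; then 1 ∈ (A ∖ S) ∪ (S ∪ A) but 1 ∉ (S ∪ A) ∩ (S ∩ A).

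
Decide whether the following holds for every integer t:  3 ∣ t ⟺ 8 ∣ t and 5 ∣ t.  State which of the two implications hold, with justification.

(⇒) This fails: take t = 3. Certainly 3 ∣ 3, but 8 ∤ 3.

(⇐) This fails: take t = 40. Both 8 ∣ 40 and 5 ∣ 40, yet 40 is not a multiple of 3 (since 40 = 13·3 + 1), so 3 ∤ 40.

Both directions fail.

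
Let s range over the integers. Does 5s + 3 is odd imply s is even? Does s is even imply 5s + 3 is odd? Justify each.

Both directions hold.

Converse. Suppose s is even; write s = 2j. Then 5s + 3 = 5·(2j) + 3 = 2·5j + 3, which is odd.

Forward direction. Suppose 5s + 3 is odd. Since 5 is odd, 5s and s have the same parity, so 5s + 3 ≡ s + 3 (mod 2). As 3 is odd, 5s + 3 is odd exactly when s is even. Thus s is even.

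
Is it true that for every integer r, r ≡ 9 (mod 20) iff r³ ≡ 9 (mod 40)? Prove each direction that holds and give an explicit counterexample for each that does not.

Only the reverse direction holds.

(⇒) This fails: take r = 29. Then 29 ≡ 9 (mod 20), but 29³ = 24389 ≡ 29 (mod 40), not 9.

(⇐) Conversely, the residues r modulo 40 with r³ ≡ 9 (mod 40) are exactly {9}, and each is ≡ 9 (mod 20).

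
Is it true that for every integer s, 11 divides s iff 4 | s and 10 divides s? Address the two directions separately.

Both directions fail.

[⇒] This fails: take s = 11. Certainly 11 ∣ 11, but 4 ∤ 11.

[⇐] This fails: take s = 20. Both 4 ∣ 20 and 10 ∣ 20, yet 20 is not a multiple of 11 (since 20 = 1·11 + 9), so 11 ∤ 20.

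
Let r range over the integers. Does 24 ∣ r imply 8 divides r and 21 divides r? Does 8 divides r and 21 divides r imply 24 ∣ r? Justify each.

(→) This fails: take r = 24. Certainly 24 ∣ 24, but 21 ∤ 24.

(←) Suppose 8 ∣ r and 21 ∣ r. Any common multiple of 8 and 21 is a multiple of their lcm; here gcd(8, 21) = 1, so lcm(8, 21) = 8·21 = 168, so 168 ∣ r. Since 24 ∣ 168, it follows that 24 ∣ r.

Only the reverse direction holds.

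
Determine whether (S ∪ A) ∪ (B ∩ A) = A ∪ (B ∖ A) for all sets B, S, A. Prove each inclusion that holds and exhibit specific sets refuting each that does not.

Both inclusions fail.

(⟹) This inclusion fails. Take B = ∅, S = {1}, A = ∅; then 1 ∈ (S ∪ A) ∪ (B ∩ A) but 1 ∉ A ∪ (B ∖ A).

(⟸) This inclusion fails. Take B = {1}, S = ∅, A = ∅; then 1 ∈ A ∪ (B ∖ A) but 1 ∉ (S ∪ A) ∪ (B ∩ A).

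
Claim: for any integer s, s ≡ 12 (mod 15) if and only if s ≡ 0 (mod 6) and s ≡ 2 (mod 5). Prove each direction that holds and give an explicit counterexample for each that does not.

(⟹) This fails: s = 27 gives 27 ≡ 12 (mod 15) but 27 ≡ 3 (mod 6), so the conjunction on the right does not hold.

(⟸) Conversely, if s ≡ 0 (mod 6) and s ≡ 2 (mod 5), then by the Chinese remainder theorem s ≡ 12 (mod 30). Since 12 ≡ 12 (mod 15) and 15 ∣ 30, we get s ≡ 12 (mod 15).

Not equivalent: only (⇐) holds.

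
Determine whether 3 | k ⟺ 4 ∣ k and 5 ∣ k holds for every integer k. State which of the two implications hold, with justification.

Neither implication holds.

[⇒] This fails: take k = 3. Certainly 3 ∣ 3, but 4 ∤ 3.

[⇐] This fails: take k = 20. Both 4 ∣ 20 and 5 ∣ 20, yet 20 is not a multiple of 3 (since 20 = 6·3 + 2), so 3 ∤ 20.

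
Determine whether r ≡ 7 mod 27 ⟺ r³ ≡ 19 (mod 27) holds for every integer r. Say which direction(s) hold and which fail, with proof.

[⇒] Suppose r ≡ 7 mod 27. Write r = 27j + 7. Then (27j + 7)³ = 19683j³ + 15309j² + 3969j + 343 = 27(729j³ + 567j² + 147j + 12) + 19, so r³ ≡ 19 (mod 27).

[⇐] This fails: take r = 16. Then 16³ = 4096 ≡ 19 (mod 27), yet 16 ≡ 16 (mod 27), not 7.

(⇒) holds; (⇐) fails.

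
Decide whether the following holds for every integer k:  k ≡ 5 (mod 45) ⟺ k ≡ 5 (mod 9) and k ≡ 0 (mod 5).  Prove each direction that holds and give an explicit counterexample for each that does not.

The biconditional holds.

(⇒) Suppose k ≡ 5 (mod 45); write k = 45j + 5. Since 9 ∣ 45, reducing mod 9 gives k ≡ 5 (mod 9); since 5 ∣ 45, reducing mod 5 gives k ≡ 5 ≡ 0 (mod 5).

(⇐) Conversely, if k ≡ 5 (mod 9) and k ≡ 0 (mod 5), then by the Chinese remainder theorem k ≡ 5 (mod 45). This is exactly k ≡ 5 (mod 45).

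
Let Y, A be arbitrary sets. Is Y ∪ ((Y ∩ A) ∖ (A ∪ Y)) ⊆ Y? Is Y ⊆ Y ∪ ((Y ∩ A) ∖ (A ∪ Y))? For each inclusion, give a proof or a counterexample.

Forward inclusion. Let x ∈ Y ∪ ((Y ∩ A) ∖ (A ∪ Y)). Then either x ∈ Y and x ∉ A; or x ∈ Y ∩ A. In each case x ∈ Y, so Y ∪ ((Y ∩ A) ∖ (A ∪ Y)) ⊆ Y.

Reverse inclusion. Let x ∈ Y. Then either x ∈ Y and x ∉ A; or x ∈ Y ∩ A. In each case x ∈ Y ∪ ((Y ∩ A) ∖ (A ∪ Y)), so Y ⊆ Y ∪ ((Y ∩ A) ∖ (A ∪ Y)).

The two sets are equal.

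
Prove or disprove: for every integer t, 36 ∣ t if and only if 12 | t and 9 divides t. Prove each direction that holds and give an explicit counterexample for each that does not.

Both implications hold.

[⇒] If 36 ∣ t, write t = 36q. Since 36 = 3·12, t = 12·(3q), so 12 ∣ t; and since 36 = 4·9, t = 9·(4q), so 9 ∣ t.

[⇐] Suppose 12 ∣ t and 9 ∣ t. Any common multiple of 12 and 9 is a multiple of their lcm; here lcm(12, 9) = 12·9/gcd(12, 9) = 108/3 = 36, so 36 ∣ t.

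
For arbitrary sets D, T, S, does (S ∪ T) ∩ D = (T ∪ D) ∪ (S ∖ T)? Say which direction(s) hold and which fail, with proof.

(⊆) holds; (⊇) fails.

Reverse inclusion. This inclusion fails. Take D = {1}, T = ∅, S = ∅; then 1 ∈ (T ∪ D) ∪ (S ∖ T) but 1 ∉ (S ∪ T) ∩ D.

Forward inclusion. Let x ∈ (S ∪ T) ∩ D. Then either x ∈ D ∩ T and x ∉ S; or x ∈ D ∩ S and x ∉ T; or x ∈ D ∩ T ∩ S. In each case x ∈ (T ∪ D) ∪ (S ∖ T), so (S ∪ T) ∩ D ⊆ (T ∪ D) ∪ (S ∖ T).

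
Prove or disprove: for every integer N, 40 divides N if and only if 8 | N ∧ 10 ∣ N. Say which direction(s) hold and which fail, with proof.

Both implications hold.

[⇒] If 40 ∣ N, write N = 40q. Since 40 = 5·8, N = 8·(5q), so 8 ∣ N; and since 40 = 4·10, N = 10·(4q), so 10 ∣ N.

[⇐] Suppose 8 ∣ N and 10 ∣ N. Any common multiple of 8 and 10 is a multiple of their lcm; here lcm(8, 10) = 8·10/gcd(8, 10) = 80/2 = 40, so 40 ∣ N.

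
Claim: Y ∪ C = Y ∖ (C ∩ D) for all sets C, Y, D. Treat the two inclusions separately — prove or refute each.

(⊆) fails; (⊇) holds.

Reverse inclusion. Let x ∈ Y ∖ (C ∩ D). Then either x ∈ Y and x ∉ C, D; or x ∈ C ∩ Y and x ∉ D; or x ∈ Y ∩ D and x ∉ C. In each case x ∈ Y ∪ C, so Y ∖ (C ∩ D) ⊆ Y ∪ C.

Forward inclusion. This inclusion fails. Take C = {1}, Y = ∅, D = ∅; then 1 ∈ Y ∪ C but 1 ∉ Y ∖ (C ∩ D).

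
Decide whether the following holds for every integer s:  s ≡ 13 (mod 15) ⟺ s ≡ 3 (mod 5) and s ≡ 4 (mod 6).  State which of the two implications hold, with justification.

(⇒) fails; (⇐) holds.

(→) This fails: s = 13 gives 13 ≡ 13 (mod 15) but 13 ≡ 1 (mod 6), so the conjunction on the right does not hold.

(←) Conversely, if s ≡ 3 (mod 5) and s ≡ 4 (mod 6), then by the Chinese remainder theorem s ≡ 28 (mod 30). Since 28 ≡ 13 (mod 15) and 15 ∣ 30, we get s ≡ 13 (mod 15).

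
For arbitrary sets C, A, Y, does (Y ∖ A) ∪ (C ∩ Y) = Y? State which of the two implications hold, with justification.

Forward inclusion. Let x ∈ (Y ∖ A) ∪ (C ∩ Y). Then either x ∈ Y and x ∉ C, A; or x ∈ C ∩ Y and x ∉ A; or x ∈ C ∩ A ∩ Y. In each case x ∈ Y, so (Y ∖ A) ∪ (C ∩ Y) ⊆ Y.

Reverse inclusion. This inclusion fails. Take C = ∅, A = {1}, Y = {1}; then 1 ∈ Y but 1 ∉ (Y ∖ A) ∪ (C ∩ Y).

Only the forward inclusion holds.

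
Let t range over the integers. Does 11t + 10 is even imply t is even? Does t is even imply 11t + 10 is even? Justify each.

Both directions hold.

Forward direction. Suppose 11t + 10 is even. Since 11 is odd, 11t and t have the same parity, so 11t + 10 ≡ t + 10 (mod 2). As 10 is even, 11t + 10 is even exactly when t is even. Thus t is even.

Converse. Suppose t is even; write t = 2j. Then 11t + 10 = 11·(2j) + 10 = 2·11j + 10, which is even.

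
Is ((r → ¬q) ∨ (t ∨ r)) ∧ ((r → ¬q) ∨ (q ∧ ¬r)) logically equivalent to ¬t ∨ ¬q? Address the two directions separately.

(⟹) This fails. Under t = T, q = T, r = F, the left side is true but the right side is false.

(⟸) This fails. Under t = F, q = T, r = T, the left side is false but the right side is true.

Neither implication holds.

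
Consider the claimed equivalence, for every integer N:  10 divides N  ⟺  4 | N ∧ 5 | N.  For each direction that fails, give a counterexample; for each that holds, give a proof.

Only the reverse direction holds.

Converse. Suppose 4 ∣ N and 5 ∣ N. Any common multiple of 4 and 5 is a multiple of their lcm; here gcd(4, 5) = 1, so lcm(4, 5) = 4·5 = 20, so 20 ∣ N. Since 10 ∣ 20, it follows that 10 ∣ N.

Forward direction. This fails: take N = 10. Certainly 10 ∣ 10, but 4 ∤ 10.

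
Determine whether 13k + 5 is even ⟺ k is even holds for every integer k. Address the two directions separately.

(⇒) This fails: k = 5 gives 13k + 5 = 70, which is even, but 5 is odd, not even.

(⇐) This also fails: k = 2 is even, but 13k + 5 = 31 is odd, not even.

(⇒) fails and (⇐) fails.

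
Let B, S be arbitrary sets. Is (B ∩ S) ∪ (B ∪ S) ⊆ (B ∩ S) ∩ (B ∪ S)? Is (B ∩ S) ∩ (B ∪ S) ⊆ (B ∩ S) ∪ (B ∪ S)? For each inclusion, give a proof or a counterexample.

(⊆) This inclusion fails. Take B = {1}, S = ∅; then 1 ∈ (B ∩ S) ∪ (B ∪ S) but 1 ∉ (B ∩ S) ∩ (B ∪ S).

(⊇) Let x ∈ (B ∩ S) ∩ (B ∪ S). Then x ∈ B ∩ S, from which x ∈ (B ∩ S) ∪ (B ∪ S).

(⊆) fails; (⊇) holds.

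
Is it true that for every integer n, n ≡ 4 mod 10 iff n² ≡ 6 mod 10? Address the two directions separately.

Not equivalent: only (⇒) holds.

(⟹) Suppose n ≡ 4 mod 10. Write n = 10j + 4. Then (10j + 4)² = 100j² + 80j + 16 = 10(10j² + 8j + 1) + 6, so n² ≡ 6 (mod 10).

(⟸) This fails: take n = 6. Then 6² = 36 ≡ 6 (mod 10), yet 6 ≡ 6 (mod 10), not 4.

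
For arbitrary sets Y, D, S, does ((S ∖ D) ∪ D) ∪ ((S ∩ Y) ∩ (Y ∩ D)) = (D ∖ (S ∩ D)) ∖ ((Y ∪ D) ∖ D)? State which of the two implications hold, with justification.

(⊆) fails; (⊇) holds.

Reverse inclusion. Let x ∈ (D ∖ (S ∩ D)) ∖ ((Y ∪ D) ∖ D). Then either x ∈ D and x ∉ Y, S; or x ∈ Y ∩ D and x ∉ S. In each case x ∈ ((S ∖ D) ∪ D) ∪ ((S ∩ Y) ∩ (Y ∩ D)), so (D ∖ (S ∩ D)) ∖ ((Y ∪ D) ∖ D) ⊆ ((S ∖ D) ∪ D) ∪ ((S ∩ Y) ∩ (Y ∩ D)).

Forward inclusion. This inclusion fails. Take Y = ∅, D = ∅, S = {1}; then 1 ∈ ((S ∖ D) ∪ D) ∪ ((S ∩ Y) ∩ (Y ∩ D)) but 1 ∉ (D ∖ (S ∩ D)) ∖ ((Y ∪ D) ∖ D).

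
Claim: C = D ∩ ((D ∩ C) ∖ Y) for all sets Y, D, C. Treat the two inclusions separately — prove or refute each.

(⟹) This inclusion fails. Take Y = ∅, D = ∅, C = {1}; then 1 ∈ C but 1 ∉ D ∩ ((D ∩ C) ∖ Y).

(⟸) Let x ∈ D ∩ ((D ∩ C) ∖ Y). Then x ∈ D ∩ C and x ∉ Y, from which x ∈ C.

Only the reverse inclusion holds.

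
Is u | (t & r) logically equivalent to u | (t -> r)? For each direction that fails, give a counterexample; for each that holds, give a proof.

[⇒] Assume the antecedent. If r is true, u | (t -> r) reduces to true regardless of the other variables. If r is false, the antecedent forces (t = F, r = F, u = T) or (t = T, r = F, u = T), and u | (t -> r) holds there. Either way u | (t -> r) holds.

[⇐] This fails. Under t = F, r = F, u = F, the left side is false but the right side is true.

(⇒) holds; (⇐) fails.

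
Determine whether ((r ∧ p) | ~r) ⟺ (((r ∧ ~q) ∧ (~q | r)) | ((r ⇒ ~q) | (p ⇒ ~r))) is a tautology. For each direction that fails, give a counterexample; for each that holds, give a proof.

(→) This fails. Under q = T, r = T, p = T, the left side is true but the right side is false.

(←) This fails. Under q = F, r = T, p = F, the left side is false but the right side is true.

Neither direction holds.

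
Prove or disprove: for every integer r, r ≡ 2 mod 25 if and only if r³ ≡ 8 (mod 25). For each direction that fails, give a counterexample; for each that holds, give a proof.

Both implications hold.

(⇒) Suppose r ≡ 2 mod 25. Write r = 25j + 2. Then (25j + 2)³ = 15625j³ + 3750j² + 300j + 8 = 25(625j³ + 150j² + 12j) + 8, so r³ ≡ 8 (mod 25).

(⇐) Conversely, suppose r³ ≡ 8 (mod 25). The only residue r in {0, …, 24} with r³ ≡ 8 (mod 25) is r = 2, so r ≡ 2 (mod 25).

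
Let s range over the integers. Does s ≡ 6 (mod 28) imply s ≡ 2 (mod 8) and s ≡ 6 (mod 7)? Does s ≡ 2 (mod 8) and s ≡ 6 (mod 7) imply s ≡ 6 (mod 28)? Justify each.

[⇒] This fails: s = 6 gives 6 ≡ 6 (mod 28) but 6 ≡ 6 (mod 8), so the conjunction on the right does not hold.

[⇐] Conversely, if s ≡ 2 (mod 8) and s ≡ 6 (mod 7), then by the Chinese remainder theorem s ≡ 34 (mod 56). Since 34 ≡ 6 (mod 28) and 28 ∣ 56, we get s ≡ 6 (mod 28).

The forward direction fails; the converse holds.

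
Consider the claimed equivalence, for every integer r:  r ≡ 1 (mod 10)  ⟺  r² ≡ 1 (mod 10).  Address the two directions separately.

[⇒] Suppose r ≡ 1 (mod 10). Write r = 10j + 1. Then (10j + 1)² = 100j² + 20j + 1 = 10(10j² + 2j) + 1, so r² ≡ 1 (mod 10).

[⇐] This fails: take r = 9. Then 9² = 81 ≡ 1 (mod 10), yet 9 ≡ 9 (mod 10), not 1.

The forward direction holds; the converse fails.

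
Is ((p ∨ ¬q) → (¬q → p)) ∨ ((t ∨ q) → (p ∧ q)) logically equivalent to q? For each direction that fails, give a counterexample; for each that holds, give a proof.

Forward direction. This fails. Under p = F, q = F, t = F, the left side is true but the right side is false.

Converse. Assume the antecedent. If p is true, the consequent reduces to true regardless of the other variables. If p is false, the antecedent forces (p = F, q = T, t = F) or (p = F, q = T, t = T), and the consequent holds there. Either way the consequent holds.

Only the reverse direction holds.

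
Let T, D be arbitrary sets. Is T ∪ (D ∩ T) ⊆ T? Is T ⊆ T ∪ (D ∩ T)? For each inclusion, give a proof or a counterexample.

Both inclusions hold; the sets are equal.

(⟸) Let x ∈ T. Then either x ∈ T and x ∉ D; or x ∈ T ∩ D. In each case x ∈ T ∪ (D ∩ T), so T ⊆ T ∪ (D ∩ T).

(⟹) Let x ∈ T ∪ (D ∩ T). Then either x ∈ T and x ∉ D; or x ∈ T ∩ D. In each case x ∈ T, so T ∪ (D ∩ T) ⊆ T.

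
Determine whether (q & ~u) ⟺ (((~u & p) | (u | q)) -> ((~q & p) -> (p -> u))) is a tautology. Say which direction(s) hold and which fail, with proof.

(⇒) holds; (⇐) fails.

(⇒) Assume the antecedent. If q is true, the consequent reduces to true regardless of the other variables. If q is false, the antecedent cannot hold. Either way the consequent holds.

(⇐) This fails. Under q = F, p = F, u = F, the left side is false but the right side is true.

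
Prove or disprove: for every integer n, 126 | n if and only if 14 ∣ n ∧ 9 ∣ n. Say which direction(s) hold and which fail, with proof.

(→) If 126 ∣ n, write n = 126q. Since 126 = 9·14, n = 14·(9q), so 14 ∣ n; and since 126 = 14·9, n = 9·(14q), so 9 ∣ n.

(←) Suppose 14 ∣ n and 9 ∣ n. Any common multiple of 14 and 9 is a multiple of their lcm; here gcd(14, 9) = 1, so lcm(14, 9) = 14·9 = 126, so 126 ∣ n.

Both implications hold.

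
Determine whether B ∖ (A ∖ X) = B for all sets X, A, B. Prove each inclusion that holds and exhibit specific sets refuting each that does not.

Reverse inclusion. This inclusion fails. Take X = ∅, A = {1}, B = {1}; then 1 ∈ B but 1 ∉ B ∖ (A ∖ X).

Forward inclusion. Let x ∈ B ∖ (A ∖ X). Then either x ∈ B and x ∉ X, A; or x ∈ X ∩ B and x ∉ A; or x ∈ X ∩ A ∩ B. In each case x ∈ B, so B ∖ (A ∖ X) ⊆ B.

(⊆) holds; (⊇) fails.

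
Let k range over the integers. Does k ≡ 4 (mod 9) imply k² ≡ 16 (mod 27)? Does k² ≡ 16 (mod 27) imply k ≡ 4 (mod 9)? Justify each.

(⇒) This fails: take k = 13. Then 13 ≡ 4 (mod 9), but 13² = 169 ≡ 7 (mod 27), not 16.

(⇐) This fails: take k = 23. Then 23² = 529 ≡ 16 (mod 27), yet 23 ≡ 5 (mod 9), not 4.

Neither direction holds.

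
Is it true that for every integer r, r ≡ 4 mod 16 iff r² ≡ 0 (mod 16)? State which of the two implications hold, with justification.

The forward direction holds; the converse fails.

Converse. This fails: take r = 0. Then 0² = 0 ≡ 0 (mod 16), yet 0 ≡ 0 (mod 16), not 4.

Forward direction. Suppose r ≡ 4 mod 16. Write r = 16j + 4. Then (16j + 4)² = 256j² + 128j + 16 = 16(16j² + 8j + 1) + 0, so r² ≡ 0 (mod 16).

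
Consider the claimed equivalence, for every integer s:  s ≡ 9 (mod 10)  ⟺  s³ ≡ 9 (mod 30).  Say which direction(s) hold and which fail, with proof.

[⇒] This fails: take s = 19. Then 19 ≡ 9 (mod 10), but 19³ = 6859 ≡ 19 (mod 30), not 9.

[⇐] Conversely, the residues r modulo 30 with r³ ≡ 9 (mod 30) are exactly {9}, and each is ≡ 9 (mod 10).

The forward direction fails; the converse holds.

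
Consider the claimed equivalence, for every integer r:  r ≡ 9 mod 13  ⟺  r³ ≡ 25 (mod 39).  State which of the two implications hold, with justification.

(⇒) fails and (⇐) fails.

Forward direction. This fails: take r = 9. Then 9 ≡ 9 (mod 13), but 9³ = 729 ≡ 27 (mod 39), not 25.

Converse. This fails: take r = 4. Then 4³ = 64 ≡ 25 (mod 39), yet 4 ≡ 4 (mod 13), not 9.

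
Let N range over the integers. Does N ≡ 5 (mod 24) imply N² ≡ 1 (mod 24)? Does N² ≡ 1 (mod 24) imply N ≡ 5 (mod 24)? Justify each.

(⇒) Suppose N ≡ 5 (mod 24). Write N = 24j + 5. Then (24j + 5)² = 576j² + 240j + 25 = 24(24j² + 10j + 1) + 1, so N² ≡ 1 (mod 24).

(⇐) This fails: take N = 1. Then 1² = 1 ≡ 1 (mod 24), yet 1 ≡ 1 (mod 24), not 5.

(⇒) holds; (⇐) fails.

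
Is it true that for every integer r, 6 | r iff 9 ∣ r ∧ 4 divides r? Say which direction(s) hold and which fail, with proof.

Only the converse holds.

(→) This fails: take r = 6. Certainly 6 ∣ 6, but 9 ∤ 6.

(←) Suppose 9 ∣ r and 4 ∣ r. Any common multiple of 9 and 4 is a multiple of their lcm; here gcd(9, 4) = 1, so lcm(9, 4) = 9·4 = 36, so 36 ∣ r. Since 6 ∣ 36, it follows that 6 ∣ r.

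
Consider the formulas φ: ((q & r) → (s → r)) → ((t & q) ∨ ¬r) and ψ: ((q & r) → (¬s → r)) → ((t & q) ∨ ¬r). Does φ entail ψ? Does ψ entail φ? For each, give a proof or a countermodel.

Converse. Assume the antecedent. If r is true, the antecedent forces (t = T, q = T, r = T, s = F) or (t = T, q = T, r = T, s = T), and the consequent holds there. If r is false, the consequent reduces to true regardless of the other variables. Either way the consequent holds.

Forward direction. Assume the antecedent. If r is true, the antecedent forces (t = T, q = T, r = T, s = F) or (t = T, q = T, r = T, s = T), and the consequent holds there. If r is false, the consequent reduces to true regardless of the other variables. Either way the consequent holds.

The biconditional holds.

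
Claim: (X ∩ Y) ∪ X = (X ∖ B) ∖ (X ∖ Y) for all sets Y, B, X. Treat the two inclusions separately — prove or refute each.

Forward inclusion. This inclusion fails. Take Y = ∅, B = ∅, X = {1}; then 1 ∈ (X ∩ Y) ∪ X but 1 ∉ (X ∖ B) ∖ (X ∖ Y).

Reverse inclusion. Let x ∈ (X ∖ B) ∖ (X ∖ Y). Then x ∈ Y ∩ X and x ∉ B, from which x ∈ (X ∩ Y) ∪ X.

(⊆) fails; (⊇) holds.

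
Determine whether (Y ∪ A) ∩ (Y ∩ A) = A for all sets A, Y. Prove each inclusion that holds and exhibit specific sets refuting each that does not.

(⟹) Let x ∈ (Y ∪ A) ∩ (Y ∩ A). Then x ∈ A ∩ Y, from which x ∈ A.

(⟸) This inclusion fails. Take A = {1}, Y = ∅; then 1 ∈ A but 1 ∉ (Y ∪ A) ∩ (Y ∩ A).

(⊆) holds; (⊇) fails.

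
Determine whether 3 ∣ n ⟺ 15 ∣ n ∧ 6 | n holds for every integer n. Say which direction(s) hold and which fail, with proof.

The forward direction fails; the converse holds.

Converse. Suppose 15 ∣ n and 6 ∣ n. Any common multiple of 15 and 6 is a multiple of their lcm; here lcm(15, 6) = 15·6/gcd(15, 6) = 90/3 = 30, so 30 ∣ n. Since 3 ∣ 30, it follows that 3 ∣ n.

Forward direction. This fails: take n = 3. Certainly 3 ∣ 3, but 15 ∤ 3.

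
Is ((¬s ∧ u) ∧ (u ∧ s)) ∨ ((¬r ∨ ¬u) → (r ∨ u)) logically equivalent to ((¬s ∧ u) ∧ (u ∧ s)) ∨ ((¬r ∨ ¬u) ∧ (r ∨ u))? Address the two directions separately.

Only the reverse direction holds.

[⇒] This fails. Under u = T, r = T, s = F, the left side is true but the right side is false.

[⇐] Assume the antecedent. If u is true, the consequent reduces to true regardless of the other variables. If u is false, the antecedent forces (u = F, r = T, s = F) or (u = F, r = T, s = T), and the consequent holds there. Either way the consequent holds.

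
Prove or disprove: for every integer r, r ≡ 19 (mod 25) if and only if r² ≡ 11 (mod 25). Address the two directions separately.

(←) This fails: take r = 6. Then 6² = 36 ≡ 11 (mod 25), yet 6 ≡ 6 (mod 25), not 19.

(→) Suppose r ≡ 19 (mod 25). Write r = 25j + 19. Then (25j + 19)² = 625j² + 950j + 361 = 25(25j² + 38j + 14) + 11, so r² ≡ 11 (mod 25).

The forward direction holds; the converse fails.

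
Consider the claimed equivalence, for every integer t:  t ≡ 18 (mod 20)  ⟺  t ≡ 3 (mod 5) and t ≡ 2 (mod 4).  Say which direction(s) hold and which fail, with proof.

[⇒] Suppose t ≡ 18 (mod 20); write t = 20j + 18. Since 5 ∣ 20, reducing mod 5 gives t ≡ 18 ≡ 3 (mod 5); since 4 ∣ 20, reducing mod 4 gives t ≡ 18 ≡ 2 (mod 4).

[⇐] Conversely, if t ≡ 3 (mod 5) and t ≡ 2 (mod 4), then by the Chinese remainder theorem t ≡ 18 (mod 20). This is exactly t ≡ 18 (mod 20).

Equivalent; both directions hold.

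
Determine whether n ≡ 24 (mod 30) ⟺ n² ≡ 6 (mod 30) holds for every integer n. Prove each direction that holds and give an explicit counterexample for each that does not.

Not equivalent: only (⇒) holds.

(⇒) Suppose n ≡ 24 (mod 30). Write n = 30j + 24. Then (30j + 24)² = 900j² + 1440j + 576 = 30(30j² + 48j + 19) + 6, so n² ≡ 6 (mod 30).

(⇐) This fails: take n = 6. Then 6² = 36 ≡ 6 (mod 30), yet 6 ≡ 6 (mod 30), not 24.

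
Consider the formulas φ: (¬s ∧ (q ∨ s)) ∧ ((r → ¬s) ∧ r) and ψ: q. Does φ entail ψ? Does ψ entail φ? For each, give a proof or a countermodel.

Only the forward direction holds.

(⇒) Assume the antecedent. If q is true, q reduces to true regardless of the other variables. If q is false, the antecedent cannot hold. Either way q holds.

(⇐) This fails. Under q = T, r = F, s = F, the left side is false but the right side is true.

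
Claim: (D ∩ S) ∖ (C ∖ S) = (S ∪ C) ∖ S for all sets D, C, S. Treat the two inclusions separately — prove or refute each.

(⟹) This inclusion fails. Take D = {1}, C = ∅, S = {1}; then 1 ∈ (D ∩ S) ∖ (C ∖ S) but 1 ∉ (S ∪ C) ∖ S.

(⟸) This inclusion fails. Take D = ∅, C = {1}, S = ∅; then 1 ∈ (S ∪ C) ∖ S but 1 ∉ (D ∩ S) ∖ (C ∖ S).

(⊆) fails and (⊇) fails.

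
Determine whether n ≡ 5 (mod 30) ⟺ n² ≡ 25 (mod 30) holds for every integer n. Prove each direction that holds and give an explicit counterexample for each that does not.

The forward direction holds; the converse fails.

(⟹) Suppose n ≡ 5 (mod 30). Write n = 30j + 5. Then (30j + 5)² = 900j² + 300j + 25 = 30(30j² + 10j) + 25, so n² ≡ 25 (mod 30).

(⟸) This fails: take n = 25. Then 25² = 625 ≡ 25 (mod 30), yet 25 ≡ 25 (mod 30), not 5.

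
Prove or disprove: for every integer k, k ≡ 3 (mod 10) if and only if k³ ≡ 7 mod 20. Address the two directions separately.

(⇒) fails; (⇐) holds.

(←) The residues r modulo 20 with r³ ≡ 7 (mod 20) are exactly {3}, and each is ≡ 3 (mod 10).

(→) This fails: take k = 13. Then 13 ≡ 3 (mod 10), but 13³ = 2197 ≡ 17 (mod 20), not 7.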